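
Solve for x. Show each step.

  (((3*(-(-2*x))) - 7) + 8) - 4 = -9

Step 1. [(((3*(-(-2*x))) - 7) + 8) - 4 = -9] 4 comes off first (add 4). So sub: ((3*(-(-2*x))) - 7) + 8 = -5.
Step 2. [((3*(-(-2*x))) - 7) + 8 = -5] +8 is outermost — subtract 8 both sides. So sub: (3*(-(-2*x))) - 7 = -13.
Step 3. [(3*(-(-2*x))) - 7 = -13] peel the -7: add 7 from each side. So sub: 3*(-(-2*x)) = -6.
Step 4. [3*(-(-2*x)) = -6] LHS = 3·(…); ÷3 both sides ⇒ div: -(-2*x) = -2.
Step 5. [-(-2*x) = -2] leading − — multiply by −1, so neg: -2*x = 2.
Step 6. [-2*x = 2] -2·(inner) — divide through by -2, so div: x = -1.

Answer: x ∈ {-1}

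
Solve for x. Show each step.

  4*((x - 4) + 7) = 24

Step 1. [4*((x - 4) + 7) = 24] divide by the outer 4, so div: (x - 4) + 7 = 6.
Step 2. [(x - 4) + 7 = 6] peel the +7: subtract 7 from each side ⇒ sub: x - 4 = -1.
Step 3. [x - 4 = -1] peel the -4: add 4 from each side, so sub: x = 3.

Answer: x ∈ {3}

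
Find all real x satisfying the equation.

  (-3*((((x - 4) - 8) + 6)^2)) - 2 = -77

Step 1. [(-3*((((x - 4) - 8) + 6)^2)) - 2 = -77] peel the -2: add 2 from each side ⇒ sub: -3*((((x - 4) - 8) + 6)^2) = -75.
Step 2. [-3*((((x - 4) - 8) + 6)^2) = -75] -3·(inner) — divide through by -3 ⇒ div: (((x - 4) - 8) + 6)^2 = 25.
Step 3. [(((x - 4) - 8) + 6)^2 = 25] LHS squared, RHS 25 ≥ 0: apply √ (±). So sqrt: ((x - 4) - 8) + 6 = 5 or -5.
Step 4. [((x - 4) - 8) + 6 = 5 or -5] the outer +6 inverts by subtracting 6. So sub: (x - 4) - 8 = -1 or -11.
Step 5. [(x - 4) - 8 = -1 or -11] -8 is outermost — add 8 both sides, so sub: x - 4 = 7 or -3.
Step 6. [x - 4 = 7 or -3] -4 is outermost — add 4 both sides. So sub: x = 11 or 1.

Answer: x ∈ {1, 11}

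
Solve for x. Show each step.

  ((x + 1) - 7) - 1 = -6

Step 1. [((x + 1) - 7) - 1 = -6] 1 comes off first (add 1). So sub: (x + 1) - 7 = -5.
Step 2. [(x + 1) - 7 = -5] add 7: x sits inside (… - 7), so sub: x + 1 = 2.
Step 3. [x + 1 = 2] subtract 1: x sits inside (… + 1), so sub: x = 1.

Answer: x ∈ {1}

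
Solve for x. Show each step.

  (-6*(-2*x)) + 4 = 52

Step 1. [(-6*(-2*x)) + 4 = 52] peel the +4: subtract 4 from each side, so sub: -6*(-2*x) = 48.
Step 2. [-6*(-2*x) = 48] -6 out front; divide by -6. So div: -2*x = -8.
Step 3. [-2*x = -8] divide by the outer -2, so div: x = 4.

Answer: x ∈ {4}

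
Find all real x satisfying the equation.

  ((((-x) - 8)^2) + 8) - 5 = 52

Step 1. [((((-x) - 8)^2) + 8) - 5 = 52] -5 is outermost — add 5 both sides. So sub: (((-x) - 8)^2) + 8 = 57.
Step 2. [(((-x) - 8)^2) + 8 = 57] +8 is outermost — subtract 8 both sides, so sub: ((-x) - 8)^2 = 49.
Step 3. [((-x) - 8)^2 = 49] LHS squared, RHS 49 ≥ 0: apply √ (±) ⇒ sqrt: (-x) - 8 = 7 or -7.
Step 4. [(-x) - 8 = 7 or -7] the outer -8 inverts by adding 8, so sub: -x = 15 or 1.
Step 5. [-x = 15 or 1] leading − — multiply by −1, so neg: x = -15 or -1.

Answer: x ∈ {-15, -1}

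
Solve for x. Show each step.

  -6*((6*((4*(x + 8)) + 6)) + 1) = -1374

Step 1. [-6*((6*((4*(x + 8)) + 6)) + 1) = -1374] leading coefficient -6: divide by -6, so div: (6*((4*(x + 8)) + 6)) + 1 = 229.
Step 2. [(6*((4*(x + 8)) + 6)) + 1 = 229] 1 comes off first (subtract 1), so sub: 6*((4*(x + 8)) + 6) = 228.
Step 3. [6*((4*(x + 8)) + 6) = 228] divide by the outer 6, so div: (4*(x + 8)) + 6 = 38.
Step 4. [(4*(x + 8)) + 6 = 38] subtract 6: x sits inside (… + 6), so sub: 4*(x + 8) = 32.
Step 5. [4*(x + 8) = 32] 4 out front; divide by 4 ⇒ div: x + 8 = 8.
Step 6. [x + 8 = 8] the outer +8 inverts by subtracting 8 ⇒ sub: x = 0.

Answer: x ∈ {0}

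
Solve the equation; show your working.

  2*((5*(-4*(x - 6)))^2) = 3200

Step 1. [2*((5*(-4*(x - 6)))^2) = 3200] 2 out front; divide by 2. So div: (5*(-4*(x - 6)))^2 = 1600.
Step 2. [(5*(-4*(x - 6)))^2 = 1600] 1600 ≥ 0, LHS is (·)² — take ±√. So sqrt: 5*(-4*(x - 6)) = 40 or -40.
Step 3. [5*(-4*(x - 6)) = 40 or -40] 5·(inner) — divide through by 5, so div: -4*(x - 6) = 8 or -8.
Step 4. [-4*(x - 6) = 8 or -8] -4·(inner) — divide through by -4 ⇒ div: x - 6 = -2 or 2.
Step 5. [x - 6 = -2 or 2] the outer -6 inverts by adding 6, so sub: x = 4 or 8.

Answer: x ∈ {4, 8}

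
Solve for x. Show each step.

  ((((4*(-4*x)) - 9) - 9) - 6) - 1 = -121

Step 1. [((((4*(-4*x)) - 9) - 9) - 6) - 1 = -121] peel the -1: add 1 from each side ⇒ sub: (((4*(-4*x)) - 9) - 9) - 6 = -120.
Step 2. [(((4*(-4*x)) - 9) - 9) - 6 = -120] peel the -6: add 6 from each side ⇒ sub: ((4*(-4*x)) - 9) - 9 = -114.
Step 3. [((4*(-4*x)) - 9) - 9 = -114] the outer -9 inverts by adding 9 ⇒ sub: (4*(-4*x)) - 9 = -105.
Step 4. [(4*(-4*x)) - 9 = -105] 9 comes off first (add 9) ⇒ sub: 4*(-4*x) = -96.
Step 5. [4*(-4*x) = -96] 4 out front; divide by 4. So div: -4*x = -24.
Step 6. [-4*x = -24] LHS = -4·(…); ÷-4 both sides, so div: x = 6.

Answer: x ∈ {6}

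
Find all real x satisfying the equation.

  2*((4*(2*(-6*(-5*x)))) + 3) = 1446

Step 1. [2*((4*(2*(-6*(-5*x)))) + 3) = 1446] LHS = 2·(…); ÷2 both sides, so div: (4*(2*(-6*(-5*x)))) + 3 = 723.
Step 2. [(4*(2*(-6*(-5*x)))) + 3 = 723] 3 comes off first (subtract 3) ⇒ sub: 4*(2*(-6*(-5*x))) = 720.
Step 3. [4*(2*(-6*(-5*x))) = 720] 4·(inner) — divide through by 4. So div: 2*(-6*(-5*x)) = 180.
Step 4. [2*(-6*(-5*x)) = 180] LHS = 2·(…); ÷2 both sides, so div: -6*(-5*x) = 90.
Step 5. [-6*(-5*x) = 90] leading coefficient -6: divide by -6. So div: -5*x = -15.
Step 6. [-5*x = -15] LHS = -5·(…); ÷-5 both sides ⇒ div: x = 3.

Answer: x ∈ {3}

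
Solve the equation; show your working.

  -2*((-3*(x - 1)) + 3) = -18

Step 1. [-2*((-3*(x - 1)) + 3) = -18] -2·(inner) — divide through by -2 ⇒ div: (-3*(x - 1)) + 3 = 9.
Step 2. [(-3*(x - 1)) + 3 = 9] 3 comes off first (subtract 3). So sub: -3*(x - 1) = 6.
Step 3. [-3*(x - 1) = 6] leading coefficient -3: divide by -3 ⇒ div: x - 1 = -2.
Step 4. [x - 1 = -2] peel the -1: add 1 from each side. So sub: x = -1.

Answer: x ∈ {-1}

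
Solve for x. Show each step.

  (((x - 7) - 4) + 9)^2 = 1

Step 1. [(((x - 7) - 4) + 9)^2 = 1] 1 ≥ 0, LHS is (·)² — take ±√, so sqrt: ((x - 7) - 4) + 9 = 1 or -1.
Step 2. [((x - 7) - 4) + 9 = 1 or -1] peel the +9: subtract 9 from each side, so sub: (x - 7) - 4 = -8 or -10.
Step 3. [(x - 7) - 4 = -8 or -10] -4 is outermost — add 4 both sides. So sub: x - 7 = -4 or -6.
Step 4. [x - 7 = -4 or -6] add 7: x sits inside (… - 7), so sub: x = 3 or 1.

Answer: x ∈ {1, 3}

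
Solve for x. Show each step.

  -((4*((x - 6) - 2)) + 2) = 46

Step 1. [-((4*((x - 6) - 2)) + 2) = 46] leading − — multiply by −1. So neg: (4*((x - 6) - 2)) + 2 = -46.
Step 2. [(4*((x - 6) - 2)) + 2 = -46] +2 is outermost — subtract 2 both sides ⇒ sub: 4*((x - 6) - 2) = -48.
Step 3. [4*((x - 6) - 2) = -48] 4·(inner) — divide through by 4. So div: (x - 6) - 2 = -12.
Step 4. [(x - 6) - 2 = -12] 2 comes off first (add 2). So sub: x - 6 = -10.
Step 5. [x - 6 = -10] peel the -6: add 6 from each side ⇒ sub: x = -4.

Answer: x ∈ {-4}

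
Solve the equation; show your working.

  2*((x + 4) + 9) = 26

Step 1. [2*((x + 4) + 9) = 26] 2 out front; divide by 2. So div: (x + 4) + 9 = 13.
Step 2. [(x + 4) + 9 = 13] subtract 9: x sits inside (… + 9) ⇒ sub: x + 4 = 4.
Step 3. [x + 4 = 4] 4 comes off first (subtract 4). So sub: x = 0.

Answer: x ∈ {0}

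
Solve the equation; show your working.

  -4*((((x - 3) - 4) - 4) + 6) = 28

Step 1. [-4*((((x - 3) - 4) - 4) + 6) = 28] leading coefficient -4: divide by -4 ⇒ div: (((x - 3) - 4) - 4) + 6 = -7.
Step 2. [(((x - 3) - 4) - 4) + 6 = -7] 6 comes off first (subtract 6), so sub: ((x - 3) - 4) - 4 = -13.
Step 3. [((x - 3) - 4) - 4 = -13] -4 is outermost — add 4 both sides, so sub: (x - 3) - 4 = -9.
Step 4. [(x - 3) - 4 = -9] add 4: x sits inside (… - 4), so sub: x - 3 = -5.
Step 5. [x - 3 = -5] -3 is outermost — add 3 both sides ⇒ sub: x = -2.

Answer: x ∈ {-2}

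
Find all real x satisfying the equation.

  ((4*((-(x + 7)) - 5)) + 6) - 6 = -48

Step 1. [((4*((-(x + 7)) - 5)) + 6) - 6 = -48] 6 comes off first (add 6) ⇒ sub: (4*((-(x + 7)) - 5)) + 6 = -42.
Step 2. [(4*((-(x + 7)) - 5)) + 6 = -42] subtract 6: x sits inside (… + 6). So sub: 4*((-(x + 7)) - 5) = -48.
Step 3. [4*((-(x + 7)) - 5) = -48] 4·(inner) — divide through by 4. So div: (-(x + 7)) - 5 = -12.
Step 4. [(-(x + 7)) - 5 = -12] add 5: x sits inside (… - 5), so sub: -(x + 7) = -7.
Step 5. [-(x + 7) = -7] LHS negated; negate both sides, so neg: x + 7 = 7.
Step 6. [x + 7 = 7] the outer +7 inverts by subtracting 7. So sub: x = 0.

Answer: x ∈ {0}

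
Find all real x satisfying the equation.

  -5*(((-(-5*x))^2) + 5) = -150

Step 1. [-5*(((-(-5*x))^2) + 5) = -150] leading coefficient -5: divide by -5, so div: ((-(-5*x))^2) + 5 = 30.
Step 2. [((-(-5*x))^2) + 5 = 30] 5 comes off first (subtract 5). So sub: (-(-5*x))^2 = 25.
Step 3. [(-(-5*x))^2 = 25] LHS squared, RHS 25 ≥ 0: apply √ (±) ⇒ sqrt: -(-5*x) = 5 or -5.
Step 4. [-(-5*x) = 5 or -5] LHS negated; negate both sides ⇒ neg: -5*x = -5 or 5.
Step 5. [-5*x = -5 or 5] LHS = -5·(…); ÷-5 both sides. So div: x = 1 or -1.

Answer: x ∈ {-1, 1}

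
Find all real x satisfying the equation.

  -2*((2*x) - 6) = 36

Step 1. [-2*((2*x) - 6) = 36] -2·(inner) — divide through by -2. So div: (2*x) - 6 = -18.
Step 2. [(2*x) - 6 = -18] 2 divides every term; factor it out ⇒ factor: x - 3 = -9.
Step 3. [x - 3 = -9] add 3: x sits inside (… - 3). So sub: x = -6.

Answer: x ∈ {-6}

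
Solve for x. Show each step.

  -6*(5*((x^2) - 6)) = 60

Step 1. [-6*(5*((x^2) - 6)) = 60] -6·(inner) — divide through by -6 ⇒ div: 5*((x^2) - 6) = -10.
Step 2. [5*((x^2) - 6) = -10] 5·(inner) — divide through by 5, so div: (x^2) - 6 = -2.
Step 3. [(x^2) - 6 = -2] add 6: x sits inside (… - 6) ⇒ sub: x^2 = 4.
Step 4. [x^2 = 4] √ both sides: 4 ≥ 0 gives two branches ⇒ sqrt: x = 2 or -2.

Answer: x ∈ {-2, 2}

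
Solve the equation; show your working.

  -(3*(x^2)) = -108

Step 1. [-(3*(x^2)) = -108] flip signs both sides. So neg: 3*(x^2) = 108.
Step 2. [3*(x^2) = 108] leading coefficient 3: divide by 3 ⇒ div: x^2 = 36.
Step 3. [x^2 = 36] 36 ≥ 0, LHS is (·)² — take ±√ ⇒ sqrt: x = 6 or -6.

Answer: x ∈ {-6, 6}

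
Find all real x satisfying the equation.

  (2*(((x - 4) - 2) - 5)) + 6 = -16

Step 1. [(2*(((x - 4) - 2) - 5)) + 6 = -16] peel the +6: subtract 6 from each side. So sub: 2*(((x - 4) - 2) - 5) = -22.
Step 2. [2*(((x - 4) - 2) - 5) = -22] LHS = 2·(…); ÷2 both sides, so div: ((x - 4) - 2) - 5 = -11.
Step 3. [((x - 4) - 2) - 5 = -11] -5 is outermost — add 5 both sides, so sub: (x - 4) - 2 = -6.
Step 4. [(x - 4) - 2 = -6] 2 comes off first (add 2), so sub: x - 4 = -4.
Step 5. [x - 4 = -4] -4 is outermost — add 4 both sides ⇒ sub: x = 0.

Answer: x ∈ {0}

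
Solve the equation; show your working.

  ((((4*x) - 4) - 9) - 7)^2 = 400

Step 1. [((((4*x) - 4) - 9) - 7)^2 = 400] LHS squared, RHS 400 ≥ 0: apply √ (±), so sqrt: (((4*x) - 4) - 9) - 7 = 20 or -20.
Step 2. [(((4*x) - 4) - 9) - 7 = 20 or -20] the outer -7 inverts by adding 7 ⇒ sub: ((4*x) - 4) - 9 = 27 or -13.
Step 3. [((4*x) - 4) - 9 = 27 or -13] add 9: x sits inside (… - 9) ⇒ sub: (4*x) - 4 = 36 or -4.
Step 4. [(4*x) - 4 = 36 or -4] 4 comes off first (add 4) ⇒ sub: 4*x = 40 or 0.
Step 5. [4*x = 40 or 0] leading coefficient 4: divide by 4. So div: x = 10 or 0.

Answer: x ∈ {0, 10}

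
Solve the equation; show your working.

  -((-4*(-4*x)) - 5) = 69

Step 1. [-((-4*(-4*x)) - 5) = 69] flip signs both sides, so neg: (-4*(-4*x)) - 5 = -69.
Step 2. [(-4*(-4*x)) - 5 = -69] add 5: x sits inside (… - 5), so sub: -4*(-4*x) = -64.
Step 3. [-4*(-4*x) = -64] leading coefficient -4: divide by -4, so div: -4*x = 16.
Step 4. [-4*x = 16] leading coefficient -4: divide by -4, so div: x = -4.

Answer: x ∈ {-4}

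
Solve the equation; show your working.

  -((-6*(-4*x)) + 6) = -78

Step 1. [-((-6*(-4*x)) + 6) = -78] flip signs both sides ⇒ neg: (-6*(-4*x)) + 6 = 78.
Step 2. [(-6*(-4*x)) + 6 = 78] common factor -6 (LHS and 78) — divide through, so factor: (-4*x) - 1 = -13.
Step 3. [(-4*x) - 1 = -13] the outer -1 inverts by adding 1. So sub: -4*x = -12.
Step 4. [-4*x = -12] leading coefficient -4: divide by -4, so div: x = 3.

Answer: x ∈ {3}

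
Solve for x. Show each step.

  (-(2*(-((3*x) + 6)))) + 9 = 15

Step 1. [(-(2*(-((3*x) + 6)))) + 9 = 15] subtract 9: x sits inside (… + 9) ⇒ sub: -(2*(-((3*x) + 6))) = 6.
Step 2. [-(2*(-((3*x) + 6))) = 6] leading − — multiply by −1 ⇒ neg: 2*(-((3*x) + 6)) = -6.
Step 3. [2*(-((3*x) + 6)) = -6] 2·(inner) — divide through by 2. So div: -((3*x) + 6) = -3.
Step 4. [-((3*x) + 6) = -3] LHS negated; negate both sides, so neg: (3*x) + 6 = 3.
Step 5. [(3*x) + 6 = 3] subtract 6: x sits inside (… + 6) ⇒ sub: 3*x = -3.
Step 6. [3*x = -3] 3·(inner) — divide through by 3. So div: x = -1.

Answer: x ∈ {-1}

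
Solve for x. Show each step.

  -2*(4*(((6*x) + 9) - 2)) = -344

Step 1. [-2*(4*(((6*x) + 9) - 2)) = -344] LHS = -2·(…); ÷-2 both sides, so div: 4*(((6*x) + 9) - 2) = 172.
Step 2. [4*(((6*x) + 9) - 2) = 172] 4 out front; divide by 4, so div: ((6*x) + 9) - 2 = 43.
Step 3. [((6*x) + 9) - 2 = 43] the outer -2 inverts by adding 2, so sub: (6*x) + 9 = 45.
Step 4. [(6*x) + 9 = 45] +9 is outermost — subtract 9 both sides. So sub: 6*x = 36.
Step 5. [6*x = 36] leading coefficient 6: divide by 6, so div: x = 6.

Answer: x ∈ {6}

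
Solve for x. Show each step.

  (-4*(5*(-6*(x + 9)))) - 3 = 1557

Step 1. [(-4*(5*(-6*(x + 9)))) - 3 = 1557] peel the -3: add 3 from each side ⇒ sub: -4*(5*(-6*(x + 9))) = 1560.
Step 2. [-4*(5*(-6*(x + 9))) = 1560] LHS = -4·(…); ÷-4 both sides, so div: 5*(-6*(x + 9)) = -390.
Step 3. [5*(-6*(x + 9)) = -390] divide by the outer 5, so div: -6*(x + 9) = -78.
Step 4. [-6*(x + 9) = -78] -6·(inner) — divide through by -6, so div: x + 9 = 13.
Step 5. [x + 9 = 13] peel the +9: subtract 9 from each side ⇒ sub: x = 4.

Answer: x ∈ {4}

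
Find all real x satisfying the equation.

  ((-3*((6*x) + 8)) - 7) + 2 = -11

Step 1. [((-3*((6*x) + 8)) - 7) + 2 = -11] subtract 2: x sits inside (… + 2). So sub: (-3*((6*x) + 8)) - 7 = -13.
Step 2. [(-3*((6*x) + 8)) - 7 = -13] add 7: x sits inside (… - 7), so sub: -3*((6*x) + 8) = -6.
Step 3. [-3*((6*x) + 8) = -6] divide by the outer -3, so div: (6*x) + 8 = 2.
Step 4. [(6*x) + 8 = 2] +8 is outermost — subtract 8 both sides, so sub: 6*x = -6.
Step 5. [6*x = -6] 6 out front; divide by 6 ⇒ div: x = -1.

Answer: x ∈ {-1}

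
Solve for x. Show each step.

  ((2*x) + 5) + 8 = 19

Step 1. [((2*x) + 5) + 8 = 19] peel the +8: subtract 8 from each side, so sub: (2*x) + 5 = 11.
Step 2. [(2*x) + 5 = 11] subtract 5: x sits inside (… + 5), so sub: 2*x = 6.
Step 3. [2*x = 6] 2 out front; divide by 2 ⇒ div: x = 3.

Answer: x ∈ {3}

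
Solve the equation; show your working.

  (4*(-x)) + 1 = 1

Step 1. [(4*(-x)) + 1 = 1] 1 comes off first (subtract 1) ⇒ sub: 4*(-x) = 0.
Step 2. [4*(-x) = 0] 4·(inner) — divide through by 4. So div: -x = 0.
Step 3. [-x = 0] leading − — multiply by −1. So neg: x = 0.

Answer: x ∈ {0}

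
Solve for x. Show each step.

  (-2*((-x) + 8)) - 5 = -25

Step 1. [(-2*((-x) + 8)) - 5 = -25] 5 comes off first (add 5). So sub: -2*((-x) + 8) = -20.
Step 2. [-2*((-x) + 8) = -20] -2·(inner) — divide through by -2, so div: (-x) + 8 = 10.
Step 3. [(-x) + 8 = 10] +8 is outermost — subtract 8 both sides ⇒ sub: -x = 2.
Step 4. [-x = 2] LHS negated; negate both sides ⇒ neg: x = -2.

Answer: x ∈ {-2}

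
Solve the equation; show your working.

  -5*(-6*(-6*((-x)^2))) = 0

Step 1. [-5*(-6*(-6*((-x)^2))) = 0] LHS = -5·(…); ÷-5 both sides, so div: -6*(-6*((-x)^2)) = 0.
Step 2. [-6*(-6*((-x)^2)) = 0] -6 out front; divide by -6. So div: -6*((-x)^2) = 0.
Step 3. [-6*((-x)^2) = 0] LHS = -6·(…); ÷-6 both sides ⇒ div: (-x)^2 = 0.
Step 4. [(-x)^2 = 0] LHS squared, RHS 0 ≥ 0: apply √ (±) ⇒ sqrt: -x = 0.
Step 5. [-x = 0] leading − — multiply by −1. So neg: x = 0.

Answer: x ∈ {0}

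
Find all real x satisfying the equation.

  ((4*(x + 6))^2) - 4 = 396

Step 1. [((4*(x + 6))^2) - 4 = 396] 4 comes off first (add 4). So sub: (4*(x + 6))^2 = 400.
Step 2. [(4*(x + 6))^2 = 400] √ both sides: 400 ≥ 0 gives two branches, so sqrt: 4*(x + 6) = 20 or -20.
Step 3. [4*(x + 6) = 20 or -20] divide by the outer 4 ⇒ div: x + 6 = 5 or -5.
Step 4. [x + 6 = 5 or -5] 6 comes off first (subtract 6). So sub: x = -1 or -11.

Answer: x ∈ {-11, -1}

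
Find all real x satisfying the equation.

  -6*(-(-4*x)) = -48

Step 1. [-6*(-(-4*x)) = -48] -6·(inner) — divide through by -6 ⇒ div: -(-4*x) = 8.
Step 2. [-(-4*x) = 8] leading − — multiply by −1. So neg: -4*x = -8.
Step 3. [-4*x = -8] leading coefficient -4: divide by -4. So div: x = 2.

Answer: x ∈ {2}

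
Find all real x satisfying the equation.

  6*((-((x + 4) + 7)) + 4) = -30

Step 1. [6*((-((x + 4) + 7)) + 4) = -30] 6 out front; divide by 6 ⇒ div: (-((x + 4) + 7)) + 4 = -5.
Step 2. [(-((x + 4) + 7)) + 4 = -5] 4 comes off first (subtract 4) ⇒ sub: -((x + 4) + 7) = -9.
Step 3. [-((x + 4) + 7) = -9] LHS negated; negate both sides. So neg: (x + 4) + 7 = 9.
Step 4. [(x + 4) + 7 = 9] 7 comes off first (subtract 7). So sub: x + 4 = 2.
Step 5. [x + 4 = 2] 4 comes off first (subtract 4), so sub: x = -2.

Answer: x ∈ {-2}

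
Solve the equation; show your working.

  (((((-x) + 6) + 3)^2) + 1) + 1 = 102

Step 1. [(((((-x) + 6) + 3)^2) + 1) + 1 = 102] subtract 1: x sits inside (… + 1). So sub: ((((-x) + 6) + 3)^2) + 1 = 101.
Step 2. [((((-x) + 6) + 3)^2) + 1 = 101] the outer +1 inverts by subtracting 1, so sub: (((-x) + 6) + 3)^2 = 100.
Step 3. [(((-x) + 6) + 3)^2 = 100] √ both sides: 100 ≥ 0 gives two branches. So sqrt: ((-x) + 6) + 3 = 10 or -10.
Step 4. [((-x) + 6) + 3 = 10 or -10] +3 is outermost — subtract 3 both sides, so sub: (-x) + 6 = 7 or -13.
Step 5. [(-x) + 6 = 7 or -13] 6 comes off first (subtract 6). So sub: -x = 1 or -19.
Step 6. [-x = 1 or -19] LHS negated; negate both sides ⇒ neg: x = -1 or 19.

Answer: x ∈ {-1, 19}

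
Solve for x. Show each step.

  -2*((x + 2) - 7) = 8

Step 1. [-2*((x + 2) - 7) = 8] -2 out front; divide by -2 ⇒ div: (x + 2) - 7 = -4.
Step 2. [(x + 2) - 7 = -4] add 7: x sits inside (… - 7) ⇒ sub: x + 2 = 3.
Step 3. [x + 2 = 3] the outer +2 inverts by subtracting 2, so sub: x = 1.

Answer: x ∈ {1}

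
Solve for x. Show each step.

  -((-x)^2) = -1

Step 1. [-((-x)^2) = -1] LHS negated; negate both sides ⇒ neg: (-x)^2 = 1.
Step 2. [(-x)^2 = 1] LHS squared, RHS 1 ≥ 0: apply √ (±). So sqrt: -x = 1 or -1.
Step 3. [-x = 1 or -1] flip signs both sides. So neg: x = -1 or 1.

Answer: x ∈ {-1, 1}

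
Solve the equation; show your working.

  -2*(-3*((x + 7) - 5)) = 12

Step 1. [-2*(-3*((x + 7) - 5)) = 12] divide by the outer -2, so div: -3*((x + 7) - 5) = -6.
Step 2. [-3*((x + 7) - 5) = -6] -3 out front; divide by -3 ⇒ div: (x + 7) - 5 = 2.
Step 3. [(x + 7) - 5 = 2] peel the -5: add 5 from each side, so sub: x + 7 = 7.
Step 4. [x + 7 = 7] the outer +7 inverts by subtracting 7 ⇒ sub: x = 0.

Answer: x ∈ {0}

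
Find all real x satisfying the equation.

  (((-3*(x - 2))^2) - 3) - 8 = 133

Step 1. [(((-3*(x - 2))^2) - 3) - 8 = 133] add 8: x sits inside (… - 8). So sub: ((-3*(x - 2))^2) - 3 = 141.
Step 2. [((-3*(x - 2))^2) - 3 = 141] add 3: x sits inside (… - 3), so sub: (-3*(x - 2))^2 = 144.
Step 3. [(-3*(x - 2))^2 = 144] √ both sides: 144 ≥ 0 gives two branches ⇒ sqrt: -3*(x - 2) = 12 or -12.
Step 4. [-3*(x - 2) = 12 or -12] leading coefficient -3: divide by -3. So div: x - 2 = -4 or 4.
Step 5. [x - 2 = -4 or 4] the outer -2 inverts by adding 2. So sub: x = -2 or 6.

Answer: x ∈ {-2, 6}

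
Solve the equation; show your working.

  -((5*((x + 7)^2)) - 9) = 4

Step 1. [-((5*((x + 7)^2)) - 9) = 4] leading − — multiply by −1 ⇒ neg: (5*((x + 7)^2)) - 9 = -4.
Step 2. [(5*((x + 7)^2)) - 9 = -4] peel the -9: add 9 from each side. So sub: 5*((x + 7)^2) = 5.
Step 3. [5*((x + 7)^2) = 5] 5 out front; divide by 5, so div: (x + 7)^2 = 1.
Step 4. [(x + 7)^2 = 1] √ both sides: 1 ≥ 0 gives two branches ⇒ sqrt: x + 7 = 1 or -1.
Step 5. [x + 7 = 1 or -1] subtract 7: x sits inside (… + 7), so sub: x = -6 or -8.

Answer: x ∈ {-8, -6}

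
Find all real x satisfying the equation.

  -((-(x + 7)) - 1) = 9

Step 1. [-((-(x + 7)) - 1) = 9] LHS negated; negate both sides ⇒ neg: (-(x + 7)) - 1 = -9.
Step 2. [(-(x + 7)) - 1 = -9] peel the -1: add 1 from each side, so sub: -(x + 7) = -8.
Step 3. [-(x + 7) = -8] LHS negated; negate both sides ⇒ neg: x + 7 = 8.
Step 4. [x + 7 = 8] +7 is outermost — subtract 7 both sides, so sub: x = 1.

Answer: x ∈ {1}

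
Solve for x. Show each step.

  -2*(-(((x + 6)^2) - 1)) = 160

Step 1. [-2*(-(((x + 6)^2) - 1)) = 160] divide by the outer -2, so div: -(((x + 6)^2) - 1) = -80.
Step 2. [-(((x + 6)^2) - 1) = -80] leading − — multiply by −1 ⇒ neg: ((x + 6)^2) - 1 = 80.
Step 3. [((x + 6)^2) - 1 = 80] the outer -1 inverts by adding 1. So sub: (x + 6)^2 = 81.
Step 4. [(x + 6)^2 = 81] LHS squared, RHS 81 ≥ 0: apply √ (±) ⇒ sqrt: x + 6 = 9 or -9.
Step 5. [x + 6 = 9 or -9] peel the +6: subtract 6 from each side. So sub: x = 3 or -15.

Answer: x ∈ {-15, 3}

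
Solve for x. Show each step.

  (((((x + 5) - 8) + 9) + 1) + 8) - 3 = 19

Step 1. [(((((x + 5) - 8) + 9) + 1) + 8) - 3 = 19] -3 is outermost — add 3 both sides. So sub: ((((x + 5) - 8) + 9) + 1) + 8 = 22.
Step 2. [((((x + 5) - 8) + 9) + 1) + 8 = 22] +8 is outermost — subtract 8 both sides ⇒ sub: (((x + 5) - 8) + 9) + 1 = 14.
Step 3. [(((x + 5) - 8) + 9) + 1 = 14] the outer +1 inverts by subtracting 1. So sub: ((x + 5) - 8) + 9 = 13.
Step 4. [((x + 5) - 8) + 9 = 13] subtract 9: x sits inside (… + 9) ⇒ sub: (x + 5) - 8 = 4.
Step 5. [(x + 5) - 8 = 4] -8 is outermost — add 8 both sides, so sub: x + 5 = 12.
Step 6. [x + 5 = 12] subtract 5: x sits inside (… + 5), so sub: x = 7.

Answer: x ∈ {7}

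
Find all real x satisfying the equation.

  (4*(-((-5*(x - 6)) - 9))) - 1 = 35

Step 1. [(4*(-((-5*(x - 6)) - 9))) - 1 = 35] peel the -1: add 1 from each side, so sub: 4*(-((-5*(x - 6)) - 9)) = 36.
Step 2. [4*(-((-5*(x - 6)) - 9)) = 36] 4·(inner) — divide through by 4. So div: -((-5*(x - 6)) - 9) = 9.
Step 3. [-((-5*(x - 6)) - 9) = 9] flip signs both sides ⇒ neg: (-5*(x - 6)) - 9 = -9.
Step 4. [(-5*(x - 6)) - 9 = -9] add 9: x sits inside (… - 9) ⇒ sub: -5*(x - 6) = 0.
Step 5. [-5*(x - 6) = 0] -5 out front; divide by -5, so div: x - 6 = 0.
Step 6. [x - 6 = 0] peel the -6: add 6 from each side, so sub: x = 6.

Answer: x ∈ {6}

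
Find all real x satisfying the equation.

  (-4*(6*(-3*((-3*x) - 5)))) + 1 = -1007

Step 1. [(-4*(6*(-3*((-3*x) - 5)))) + 1 = -1007] subtract 1: x sits inside (… + 1) ⇒ sub: -4*(6*(-3*((-3*x) - 5))) = -1008.
Step 2. [-4*(6*(-3*((-3*x) - 5))) = -1008] divide by the outer -4 ⇒ div: 6*(-3*((-3*x) - 5)) = 252.
Step 3. [6*(-3*((-3*x) - 5)) = 252] divide by the outer 6, so div: -3*((-3*x) - 5) = 42.
Step 4. [-3*((-3*x) - 5) = 42] -3·(inner) — divide through by -3. So div: (-3*x) - 5 = -14.
Step 5. [(-3*x) - 5 = -14] peel the -5: add 5 from each side. So sub: -3*x = -9.
Step 6. [-3*x = -9] divide by the outer -3 ⇒ div: x = 3.

Answer: x ∈ {3}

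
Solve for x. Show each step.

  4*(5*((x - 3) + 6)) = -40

Step 1. [4*(5*((x - 3) + 6)) = -40] 4·(inner) — divide through by 4 ⇒ div: 5*((x - 3) + 6) = -10.
Step 2. [5*((x - 3) + 6) = -10] leading coefficient 5: divide by 5. So div: (x - 3) + 6 = -2.
Step 3. [(x - 3) + 6 = -2] subtract 6: x sits inside (… + 6). So sub: x - 3 = -8.
Step 4. [x - 3 = -8] -3 is outermost — add 3 both sides ⇒ sub: x = -5.

Answer: x ∈ {-5}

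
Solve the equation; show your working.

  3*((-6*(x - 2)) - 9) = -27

Step 1. [3*((-6*(x - 2)) - 9) = -27] leading coefficient 3: divide by 3. So div: (-6*(x - 2)) - 9 = -9.
Step 2. [(-6*(x - 2)) - 9 = -9] add 9: x sits inside (… - 9). So sub: -6*(x - 2) = 0.
Step 3. [-6*(x - 2) = 0] leading coefficient -6: divide by -6. So div: x - 2 = 0.
Step 4. [x - 2 = 0] 2 comes off first (add 2), so sub: x = 2.

Answer: x ∈ {2}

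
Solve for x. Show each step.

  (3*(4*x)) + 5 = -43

Step 1. [(3*(4*x)) + 5 = -43] subtract 5: x sits inside (… + 5) ⇒ sub: 3*(4*x) = -48.
Step 2. [3*(4*x) = -48] LHS = 3·(…); ÷3 both sides ⇒ div: 4*x = -16.
Step 3. [4*x = -16] divide by the outer 4. So div: x = -4.

Answer: x ∈ {-4}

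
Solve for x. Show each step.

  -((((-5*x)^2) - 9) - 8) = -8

Step 1. [-((((-5*x)^2) - 9) - 8) = -8] LHS negated; negate both sides. So neg: (((-5*x)^2) - 9) - 8 = 8.
Step 2. [(((-5*x)^2) - 9) - 8 = 8] peel the -8: add 8 from each side. So sub: ((-5*x)^2) - 9 = 16.
Step 3. [((-5*x)^2) - 9 = 16] -9 is outermost — add 9 both sides, so sub: (-5*x)^2 = 25.
Step 4. [(-5*x)^2 = 25] √ both sides: 25 ≥ 0 gives two branches. So sqrt: -5*x = 5 or -5.
Step 5. [-5*x = 5 or -5] -5·(inner) — divide through by -5, so div: x = -1 or 1.

Answer: x ∈ {-1, 1}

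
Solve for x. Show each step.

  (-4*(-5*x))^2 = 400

Step 1. [(-4*(-5*x))^2 = 400] 400 ≥ 0, LHS is (·)² — take ±√ ⇒ sqrt: -4*(-5*x) = 20 or -20.
Step 2. [-4*(-5*x) = 20 or -20] -4 out front; divide by -4, so div: -5*x = -5 or 5.
Step 3. [-5*x = -5 or 5] LHS = -5·(…); ÷-5 both sides. So div: x = 1 or -1.

Answer: x ∈ {-1, 1}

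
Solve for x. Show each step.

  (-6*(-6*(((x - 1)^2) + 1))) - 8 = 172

Step 1. [(-6*(-6*(((x - 1)^2) + 1))) - 8 = 172] peel the -8: add 8 from each side, so sub: -6*(-6*(((x - 1)^2) + 1)) = 180.
Step 2. [-6*(-6*(((x - 1)^2) + 1)) = 180] leading coefficient -6: divide by -6, so div: -6*(((x - 1)^2) + 1) = -30.
Step 3. [-6*(((x - 1)^2) + 1) = -30] -6·(inner) — divide through by -6, so div: ((x - 1)^2) + 1 = 5.
Step 4. [((x - 1)^2) + 1 = 5] the outer +1 inverts by subtracting 1. So sub: (x - 1)^2 = 4.
Step 5. [(x - 1)^2 = 4] 4 ≥ 0, LHS is (·)² — take ±√, so sqrt: x - 1 = 2 or -2.
Step 6. [x - 1 = 2 or -2] -1 is outermost — add 1 both sides. So sub: x = 3 or -1.

Answer: x ∈ {-1, 3}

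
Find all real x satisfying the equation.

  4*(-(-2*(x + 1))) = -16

Step 1. [4*(-(-2*(x + 1))) = -16] LHS = 4·(…); ÷4 both sides. So div: -(-2*(x + 1)) = -4.
Step 2. [-(-2*(x + 1)) = -4] leading − — multiply by −1 ⇒ neg: -2*(x + 1) = 4.
Step 3. [-2*(x + 1) = 4] leading coefficient -2: divide by -2 ⇒ div: x + 1 = -2.
Step 4. [x + 1 = -2] +1 is outermost — subtract 1 both sides. So sub: x = -3.

Answer: x ∈ {-3}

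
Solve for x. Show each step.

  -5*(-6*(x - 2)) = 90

Step 1. [-5*(-6*(x - 2)) = 90] LHS = -5·(…); ÷-5 both sides, so div: -6*(x - 2) = -18.
Step 2. [-6*(x - 2) = -18] LHS = -6·(…); ÷-6 both sides, so div: x - 2 = 3.
Step 3. [x - 2 = 3] -2 is outermost — add 2 both sides, so sub: x = 5.

Answer: x ∈ {5}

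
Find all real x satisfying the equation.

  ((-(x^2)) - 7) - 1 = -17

Step 1. [((-(x^2)) - 7) - 1 = -17] peel the -1: add 1 from each side. So sub: (-(x^2)) - 7 = -16.
Step 2. [(-(x^2)) - 7 = -16] the outer -7 inverts by adding 7, so sub: -(x^2) = -9.
Step 3. [-(x^2) = -9] flip signs both sides. So neg: x^2 = 9.
Step 4. [x^2 = 9] LHS squared, RHS 9 ≥ 0: apply √ (±) ⇒ sqrt: x = 3 or -3.

Answer: x ∈ {-3, 3}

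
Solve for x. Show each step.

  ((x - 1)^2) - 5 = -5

Step 1. [((x - 1)^2) - 5 = -5] 5 comes off first (add 5) ⇒ sub: (x - 1)^2 = 0.
Step 2. [(x - 1)^2 = 0] LHS squared, RHS 0 ≥ 0: apply √ (±). So sqrt: x - 1 = 0.
Step 3. [x - 1 = 0] the outer -1 inverts by adding 1 ⇒ sub: x = 1.

Answer: x ∈ {1}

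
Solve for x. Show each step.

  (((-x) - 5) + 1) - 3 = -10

Step 1. [(((-x) - 5) + 1) - 3 = -10] -3 is outermost — add 3 both sides ⇒ sub: ((-x) - 5) + 1 = -7.
Step 2. [((-x) - 5) + 1 = -7] peel the +1: subtract 1 from each side. So sub: (-x) - 5 = -8.
Step 3. [(-x) - 5 = -8] 5 comes off first (add 5), so sub: -x = -3.
Step 4. [-x = -3] leading − — multiply by −1. So neg: x = 3.

Answer: x ∈ {3}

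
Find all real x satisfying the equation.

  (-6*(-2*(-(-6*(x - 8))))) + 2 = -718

Step 1. [(-6*(-2*(-(-6*(x - 8))))) + 2 = -718] the outer +2 inverts by subtracting 2. So sub: -6*(-2*(-(-6*(x - 8)))) = -720.
Step 2. [-6*(-2*(-(-6*(x - 8)))) = -720] -6·(inner) — divide through by -6, so div: -2*(-(-6*(x - 8))) = 120.
Step 3. [-2*(-(-6*(x - 8))) = 120] -2·(inner) — divide through by -2, so div: -(-6*(x - 8)) = -60.
Step 4. [-(-6*(x - 8)) = -60] flip signs both sides ⇒ neg: -6*(x - 8) = 60.
Step 5. [-6*(x - 8) = 60] leading coefficient -6: divide by -6. So div: x - 8 = -10.
Step 6. [x - 8 = -10] -8 is outermost — add 8 both sides ⇒ sub: x = -2.

Answer: x ∈ {-2}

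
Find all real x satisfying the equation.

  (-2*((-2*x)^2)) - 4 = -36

Step 1. [(-2*((-2*x)^2)) - 4 = -36] -4 is outermost — add 4 both sides. So sub: -2*((-2*x)^2) = -32.
Step 2. [-2*((-2*x)^2) = -32] -2 out front; divide by -2. So div: (-2*x)^2 = 16.
Step 3. [(-2*x)^2 = 16] LHS squared, RHS 16 ≥ 0: apply √ (±). So sqrt: -2*x = 4 or -4.
Step 4. [-2*x = 4 or -4] leading coefficient -2: divide by -2 ⇒ div: x = -2 or 2.

Answer: x ∈ {-2, 2}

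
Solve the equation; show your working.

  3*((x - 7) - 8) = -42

Step 1. [3*((x - 7) - 8) = -42] LHS = 3·(…); ÷3 both sides, so div: (x - 7) - 8 = -14.
Step 2. [(x - 7) - 8 = -14] peel the -8: add 8 from each side, so sub: x - 7 = -6.
Step 3. [x - 7 = -6] add 7: x sits inside (… - 7), so sub: x = 1.

Answer: x ∈ {1}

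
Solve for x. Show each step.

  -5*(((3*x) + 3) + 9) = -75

Step 1. [-5*(((3*x) + 3) + 9) = -75] -5·(inner) — divide through by -5 ⇒ div: ((3*x) + 3) + 9 = 15.
Step 2. [((3*x) + 3) + 9 = 15] the outer +9 inverts by subtracting 9 ⇒ sub: (3*x) + 3 = 6.
Step 3. [(3*x) + 3 = 6] the outer +3 inverts by subtracting 3, so sub: 3*x = 3.
Step 4. [3*x = 3] leading coefficient 3: divide by 3 ⇒ div: x = 1.

Answer: x ∈ {1}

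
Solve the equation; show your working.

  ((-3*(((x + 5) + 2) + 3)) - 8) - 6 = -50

Step 1. [((-3*(((x + 5) + 2) + 3)) - 8) - 6 = -50] the outer -6 inverts by adding 6, so sub: (-3*(((x + 5) + 2) + 3)) - 8 = -44.
Step 2. [(-3*(((x + 5) + 2) + 3)) - 8 = -44] peel the -8: add 8 from each side, so sub: -3*(((x + 5) + 2) + 3) = -36.
Step 3. [-3*(((x + 5) + 2) + 3) = -36] -3 out front; divide by -3, so div: ((x + 5) + 2) + 3 = 12.
Step 4. [((x + 5) + 2) + 3 = 12] subtract 3: x sits inside (… + 3) ⇒ sub: (x + 5) + 2 = 9.
Step 5. [(x + 5) + 2 = 9] 2 comes off first (subtract 2) ⇒ sub: x + 5 = 7.
Step 6. [x + 5 = 7] subtract 5: x sits inside (… + 5) ⇒ sub: x = 2.

Answer: x ∈ {2}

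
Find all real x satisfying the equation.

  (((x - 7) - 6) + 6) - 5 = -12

Step 1. [(((x - 7) - 6) + 6) - 5 = -12] -5 is outermost — add 5 both sides, so sub: ((x - 7) - 6) + 6 = -7.
Step 2. [((x - 7) - 6) + 6 = -7] 6 comes off first (subtract 6) ⇒ sub: (x - 7) - 6 = -13.
Step 3. [(x - 7) - 6 = -13] 6 comes off first (add 6). So sub: x - 7 = -7.
Step 4. [x - 7 = -7] add 7: x sits inside (… - 7). So sub: x = 0.

Answer: x ∈ {0}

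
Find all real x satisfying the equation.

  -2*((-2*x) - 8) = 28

Step 1. [-2*((-2*x) - 8) = 28] leading coefficient -2: divide by -2 ⇒ div: (-2*x) - 8 = -14.
Step 2. [(-2*x) - 8 = -14] -2 divides every term; factor it out, so factor: x + 4 = 7.
Step 3. [x + 4 = 7] subtract 4: x sits inside (… + 4), so sub: x = 3.

Answer: x ∈ {3}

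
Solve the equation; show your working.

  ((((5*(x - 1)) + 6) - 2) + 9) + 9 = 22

Step 1. [((((5*(x - 1)) + 6) - 2) + 9) + 9 = 22] +9 is outermost — subtract 9 both sides. So sub: (((5*(x - 1)) + 6) - 2) + 9 = 13.
Step 2. [(((5*(x - 1)) + 6) - 2) + 9 = 13] the outer +9 inverts by subtracting 9 ⇒ sub: ((5*(x - 1)) + 6) - 2 = 4.
Step 3. [((5*(x - 1)) + 6) - 2 = 4] -2 is outermost — add 2 both sides, so sub: (5*(x - 1)) + 6 = 6.
Step 4. [(5*(x - 1)) + 6 = 6] peel the +6: subtract 6 from each side, so sub: 5*(x - 1) = 0.
Step 5. [5*(x - 1) = 0] 5 out front; divide by 5, so div: x - 1 = 0.
Step 6. [x - 1 = 0] the outer -1 inverts by adding 1. So sub: x = 1.

Answer: x ∈ {1}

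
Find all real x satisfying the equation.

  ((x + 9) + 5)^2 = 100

Step 1. [((x + 9) + 5)^2 = 100] LHS squared, RHS 100 ≥ 0: apply √ (±), so sqrt: (x + 9) + 5 = 10 or -10.
Step 2. [(x + 9) + 5 = 10 or -10] +5 is outermost — subtract 5 both sides. So sub: x + 9 = 5 or -15.
Step 3. [x + 9 = 5 or -15] subtract 9: x sits inside (… + 9), so sub: x = -4 or -24.

Answer: x ∈ {-24, -4}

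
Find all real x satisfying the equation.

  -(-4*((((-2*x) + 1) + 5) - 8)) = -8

Step 1. [-(-4*((((-2*x) + 1) + 5) - 8)) = -8] flip signs both sides ⇒ neg: -4*((((-2*x) + 1) + 5) - 8) = 8.
Step 2. [-4*((((-2*x) + 1) + 5) - 8) = 8] leading coefficient -4: divide by -4 ⇒ div: (((-2*x) + 1) + 5) - 8 = -2.
Step 3. [(((-2*x) + 1) + 5) - 8 = -2] -8 is outermost — add 8 both sides. So sub: ((-2*x) + 1) + 5 = 6.
Step 4. [((-2*x) + 1) + 5 = 6] 5 comes off first (subtract 5), so sub: (-2*x) + 1 = 1.
Step 5. [(-2*x) + 1 = 1] peel the +1: subtract 1 from each side. So sub: -2*x = 0.
Step 6. [-2*x = 0] -2 out front; divide by -2, so div: x = 0.

Answer: x ∈ {0}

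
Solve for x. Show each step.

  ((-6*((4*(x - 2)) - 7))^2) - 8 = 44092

Step 1. [((-6*((4*(x - 2)) - 7))^2) - 8 = 44092] -8 is outermost — add 8 both sides ⇒ sub: (-6*((4*(x - 2)) - 7))^2 = 44100.
Step 2. [(-6*((4*(x - 2)) - 7))^2 = 44100] 44100 ≥ 0, LHS is (·)² — take ±√. So sqrt: -6*((4*(x - 2)) - 7) = 210 or -210.
Step 3. [-6*((4*(x - 2)) - 7) = 210 or -210] -6·(inner) — divide through by -6. So div: (4*(x - 2)) - 7 = -35 or 35.
Step 4. [(4*(x - 2)) - 7 = -35 or 35] add 7: x sits inside (… - 7) ⇒ sub: 4*(x - 2) = -28 or 42.
Step 5. [4*(x - 2) = -28 or 42] 4·(inner) — divide through by 4, so div: x - 2 = -7 or 21/2.
Step 6. [x - 2 = -7 or 21/2] 2 comes off first (add 2) ⇒ sub: x = -5 or 25/2.

Answer: x ∈ {-5, 25/2}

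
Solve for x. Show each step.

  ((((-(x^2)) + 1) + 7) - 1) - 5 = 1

Step 1. [((((-(x^2)) + 1) + 7) - 1) - 5 = 1] -5 is outermost — add 5 both sides, so sub: (((-(x^2)) + 1) + 7) - 1 = 6.
Step 2. [(((-(x^2)) + 1) + 7) - 1 = 6] -1 is outermost — add 1 both sides ⇒ sub: ((-(x^2)) + 1) + 7 = 7.
Step 3. [((-(x^2)) + 1) + 7 = 7] peel the +7: subtract 7 from each side ⇒ sub: (-(x^2)) + 1 = 0.
Step 4. [(-(x^2)) + 1 = 0] the outer +1 inverts by subtracting 1 ⇒ sub: -(x^2) = -1.
Step 5. [-(x^2) = -1] leading − — multiply by −1 ⇒ neg: x^2 = 1.
Step 6. [x^2 = 1] √ both sides: 1 ≥ 0 gives two branches ⇒ sqrt: x = 1 or -1.

Answer: x ∈ {-1, 1}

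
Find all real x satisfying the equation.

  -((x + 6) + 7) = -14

Step 1. [-((x + 6) + 7) = -14] leading − — multiply by −1 ⇒ neg: (x + 6) + 7 = 14.
Step 2. [(x + 6) + 7 = 14] peel the +7: subtract 7 from each side, so sub: x + 6 = 7.
Step 3. [x + 6 = 7] peel the +6: subtract 6 from each side ⇒ sub: x = 1.

Answer: x ∈ {1}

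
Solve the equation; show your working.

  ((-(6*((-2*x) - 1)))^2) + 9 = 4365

Step 1. [((-(6*((-2*x) - 1)))^2) + 9 = 4365] the outer +9 inverts by subtracting 9 ⇒ sub: (-(6*((-2*x) - 1)))^2 = 4356.
Step 2. [(-(6*((-2*x) - 1)))^2 = 4356] 4356 ≥ 0, LHS is (·)² — take ±√. So sqrt: -(6*((-2*x) - 1)) = 66 or -66.
Step 3. [-(6*((-2*x) - 1)) = 66 or -66] flip signs both sides, so neg: 6*((-2*x) - 1) = -66 or 66.
Step 4. [6*((-2*x) - 1) = -66 or 66] LHS = 6·(…); ÷6 both sides ⇒ div: (-2*x) - 1 = -11 or 11.
Step 5. [(-2*x) - 1 = -11 or 11] the outer -1 inverts by adding 1 ⇒ sub: -2*x = -10 or 12.
Step 6. [-2*x = -10 or 12] -2 out front; divide by -2 ⇒ div: x = 5 or -6.

Answer: x ∈ {-6, 5}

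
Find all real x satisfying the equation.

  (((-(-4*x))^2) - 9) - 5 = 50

Step 1. [(((-(-4*x))^2) - 9) - 5 = 50] -5 is outermost — add 5 both sides ⇒ sub: ((-(-4*x))^2) - 9 = 55.
Step 2. [((-(-4*x))^2) - 9 = 55] -9 is outermost — add 9 both sides, so sub: (-(-4*x))^2 = 64.
Step 3. [(-(-4*x))^2 = 64] 64 ≥ 0, LHS is (·)² — take ±√, so sqrt: -(-4*x) = 8 or -8.
Step 4. [-(-4*x) = 8 or -8] leading − — multiply by −1 ⇒ neg: -4*x = -8 or 8.
Step 5. [-4*x = -8 or 8] divide by the outer -4 ⇒ div: x = 2 or -2.

Answer: x ∈ {-2, 2}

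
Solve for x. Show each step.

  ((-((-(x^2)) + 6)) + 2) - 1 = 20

Step 1. [((-((-(x^2)) + 6)) + 2) - 1 = 20] the outer -1 inverts by adding 1 ⇒ sub: (-((-(x^2)) + 6)) + 2 = 21.
Step 2. [(-((-(x^2)) + 6)) + 2 = 21] the outer +2 inverts by subtracting 2. So sub: -((-(x^2)) + 6) = 19.
Step 3. [-((-(x^2)) + 6) = 19] flip signs both sides ⇒ neg: (-(x^2)) + 6 = -19.
Step 4. [(-(x^2)) + 6 = -19] 6 comes off first (subtract 6), so sub: -(x^2) = -25.
Step 5. [-(x^2) = -25] flip signs both sides, so neg: x^2 = 25.
Step 6. [x^2 = 25] √ both sides: 25 ≥ 0 gives two branches. So sqrt: x = 5 or -5.

Answer: x ∈ {-5, 5}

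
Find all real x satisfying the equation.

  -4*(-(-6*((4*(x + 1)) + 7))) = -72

Step 1. [-4*(-(-6*((4*(x + 1)) + 7))) = -72] LHS = -4·(…); ÷-4 both sides ⇒ div: -(-6*((4*(x + 1)) + 7)) = 18.
Step 2. [-(-6*((4*(x + 1)) + 7)) = 18] flip signs both sides ⇒ neg: -6*((4*(x + 1)) + 7) = -18.
Step 3. [-6*((4*(x + 1)) + 7) = -18] leading coefficient -6: divide by -6 ⇒ div: (4*(x + 1)) + 7 = 3.
Step 4. [(4*(x + 1)) + 7 = 3] 7 comes off first (subtract 7), so sub: 4*(x + 1) = -4.
Step 5. [4*(x + 1) = -4] 4 out front; divide by 4 ⇒ div: x + 1 = -1.
Step 6. [x + 1 = -1] +1 is outermost — subtract 1 both sides. So sub: x = -2.

Answer: x ∈ {-2}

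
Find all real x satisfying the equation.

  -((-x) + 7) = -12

Step 1. [-((-x) + 7) = -12] LHS negated; negate both sides. So neg: (-x) + 7 = 12.
Step 2. [(-x) + 7 = 12] subtract 7: x sits inside (… + 7). So sub: -x = 5.
Step 3. [-x = 5] LHS negated; negate both sides ⇒ neg: x = -5.

Answer: x ∈ {-5}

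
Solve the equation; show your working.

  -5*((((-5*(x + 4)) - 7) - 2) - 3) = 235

Step 1. [-5*((((-5*(x + 4)) - 7) - 2) - 3) = 235] leading coefficient -5: divide by -5 ⇒ div: (((-5*(x + 4)) - 7) - 2) - 3 = -47.
Step 2. [(((-5*(x + 4)) - 7) - 2) - 3 = -47] the outer -3 inverts by adding 3. So sub: ((-5*(x + 4)) - 7) - 2 = -44.
Step 3. [((-5*(x + 4)) - 7) - 2 = -44] peel the -2: add 2 from each side ⇒ sub: (-5*(x + 4)) - 7 = -42.
Step 4. [(-5*(x + 4)) - 7 = -42] add 7: x sits inside (… - 7), so sub: -5*(x + 4) = -35.
Step 5. [-5*(x + 4) = -35] -5 out front; divide by -5, so div: x + 4 = 7.
Step 6. [x + 4 = 7] subtract 4: x sits inside (… + 4) ⇒ sub: x = 3.

Answer: x ∈ {3}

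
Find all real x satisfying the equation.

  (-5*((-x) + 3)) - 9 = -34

Step 1. [(-5*((-x) + 3)) - 9 = -34] add 9: x sits inside (… - 9) ⇒ sub: -5*((-x) + 3) = -25.
Step 2. [-5*((-x) + 3) = -25] LHS = -5·(…); ÷-5 both sides ⇒ div: (-x) + 3 = 5.
Step 3. [(-x) + 3 = 5] peel the +3: subtract 3 from each side. So sub: -x = 2.
Step 4. [-x = 2] LHS negated; negate both sides ⇒ neg: x = -2.

Answer: x ∈ {-2}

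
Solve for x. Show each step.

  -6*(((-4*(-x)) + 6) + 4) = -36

Step 1. [-6*(((-4*(-x)) + 6) + 4) = -36] divide by the outer -6 ⇒ div: ((-4*(-x)) + 6) + 4 = 6.
Step 2. [((-4*(-x)) + 6) + 4 = 6] peel the +4: subtract 4 from each side, so sub: (-4*(-x)) + 6 = 2.
Step 3. [(-4*(-x)) + 6 = 2] 6 comes off first (subtract 6), so sub: -4*(-x) = -4.
Step 4. [-4*(-x) = -4] divide by the outer -4, so div: -x = 1.
Step 5. [-x = 1] flip signs both sides, so neg: x = -1.

Answer: x ∈ {-1}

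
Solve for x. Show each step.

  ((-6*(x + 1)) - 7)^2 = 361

Step 1. [((-6*(x + 1)) - 7)^2 = 361] LHS squared, RHS 361 ≥ 0: apply √ (±), so sqrt: (-6*(x + 1)) - 7 = 19 or -19.
Step 2. [(-6*(x + 1)) - 7 = 19 or -19] the outer -7 inverts by adding 7. So sub: -6*(x + 1) = 26 or -12.
Step 3. [-6*(x + 1) = 26 or -12] -6·(inner) — divide through by -6 ⇒ div: x + 1 = -13/3 or 2.
Step 4. [x + 1 = -13/3 or 2] +1 is outermost — subtract 1 both sides ⇒ sub: x = -16/3 or 1.

Answer: x ∈ {-16/3, 1}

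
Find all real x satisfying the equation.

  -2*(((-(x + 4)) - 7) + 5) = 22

Step 1. [-2*(((-(x + 4)) - 7) + 5) = 22] leading coefficient -2: divide by -2, so div: ((-(x + 4)) - 7) + 5 = -11.
Step 2. [((-(x + 4)) - 7) + 5 = -11] +5 is outermost — subtract 5 both sides, so sub: (-(x + 4)) - 7 = -16.
Step 3. [(-(x + 4)) - 7 = -16] the outer -7 inverts by adding 7. So sub: -(x + 4) = -9.
Step 4. [-(x + 4) = -9] flip signs both sides ⇒ neg: x + 4 = 9.
Step 5. [x + 4 = 9] the outer +4 inverts by subtracting 4. So sub: x = 5.

Answer: x ∈ {5}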